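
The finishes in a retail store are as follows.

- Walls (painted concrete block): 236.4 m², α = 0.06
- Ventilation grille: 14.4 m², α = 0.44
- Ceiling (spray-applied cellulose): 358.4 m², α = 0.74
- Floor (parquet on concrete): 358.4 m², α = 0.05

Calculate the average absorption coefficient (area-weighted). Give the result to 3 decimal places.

Total surface area S = 967.6 m².
Σ(Sᵢαᵢ) = 236.4·0.06 + 14.4·0.44 + 358.4·0.74 + 358.4·0.05 = 303.656.
ᾱ = A/S = 0.314.

0.314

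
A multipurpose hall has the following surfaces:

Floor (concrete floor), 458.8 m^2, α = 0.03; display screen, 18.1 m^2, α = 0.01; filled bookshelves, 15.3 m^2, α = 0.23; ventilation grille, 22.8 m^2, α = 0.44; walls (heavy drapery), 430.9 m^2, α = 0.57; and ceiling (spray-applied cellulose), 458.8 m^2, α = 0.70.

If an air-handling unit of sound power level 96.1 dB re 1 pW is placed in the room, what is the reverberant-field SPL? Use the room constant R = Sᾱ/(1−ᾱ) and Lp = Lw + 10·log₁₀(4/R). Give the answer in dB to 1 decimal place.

72.0 dB

A = 594.269 sabins; S = 1404.7 m^2.
ᾱ = 0.4231, so room constant R = A/(1−ᾱ) = 1030.107 m^2.
Lp = 96.1 + 10·log₁₀(4/1030.107) = 96.1 + (-24.11) = 72.0 dB.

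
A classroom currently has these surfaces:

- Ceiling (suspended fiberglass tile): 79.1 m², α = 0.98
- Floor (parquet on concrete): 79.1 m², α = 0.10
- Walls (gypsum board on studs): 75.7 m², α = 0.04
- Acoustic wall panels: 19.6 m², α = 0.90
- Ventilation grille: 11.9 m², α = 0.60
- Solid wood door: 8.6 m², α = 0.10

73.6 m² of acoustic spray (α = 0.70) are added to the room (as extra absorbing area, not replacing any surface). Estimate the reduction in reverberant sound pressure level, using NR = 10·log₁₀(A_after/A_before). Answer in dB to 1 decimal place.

A_before = Σ Sᵢαᵢ = 79.1·0.98 + 79.1·0.10 + 75.7·0.04 + 19.6·0.90 + 11.9·0.60 + 8.6·0.10 = 114.096 sabins.
Treatment contributes 73.6·0.70 = 51.520 sabins.
A_after = 114.096 + 51.520 = 165.616 sabins.
NR = 10·log₁₀(165.616/114.096) = 1.6 dB.

1.6 dB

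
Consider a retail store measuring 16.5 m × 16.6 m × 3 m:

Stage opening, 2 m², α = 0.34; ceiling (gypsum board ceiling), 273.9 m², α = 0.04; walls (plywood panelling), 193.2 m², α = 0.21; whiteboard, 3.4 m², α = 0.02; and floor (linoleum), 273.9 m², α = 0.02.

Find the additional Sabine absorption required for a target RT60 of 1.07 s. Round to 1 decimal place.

65.9 sabins

Equivalent absorption area: A₁ = 2*0.34 + 273.9*0.04 + 193.2*0.21 + 3.4*0.02 + 273.9*0.02 = 57.754 m².
V = 821.7 m³. Required absorption A₂ = 0.161 × 821.7 / 1.07 = 123.639 sabins.
Shortfall: 123.639 − 57.754 = 65.9 sabins.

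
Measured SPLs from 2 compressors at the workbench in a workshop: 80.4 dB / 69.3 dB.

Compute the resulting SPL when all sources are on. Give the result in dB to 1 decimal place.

Sum in the linear (power) domain: Σ 10^(Lᵢ/10) = 10^(80.4/10) + 10^(69.3/10) = 1.182e+08.
Back to dB: 10·log₁₀ Σ = 80.7 dB.

80.7 dB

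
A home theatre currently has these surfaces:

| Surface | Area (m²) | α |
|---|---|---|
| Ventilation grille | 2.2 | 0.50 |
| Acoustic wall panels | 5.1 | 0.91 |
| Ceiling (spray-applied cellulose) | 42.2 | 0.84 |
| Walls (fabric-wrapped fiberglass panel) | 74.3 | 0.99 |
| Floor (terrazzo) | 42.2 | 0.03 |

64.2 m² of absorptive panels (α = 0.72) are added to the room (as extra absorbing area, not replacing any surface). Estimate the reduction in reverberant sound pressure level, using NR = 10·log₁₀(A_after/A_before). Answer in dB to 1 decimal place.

A_before = Σ Sᵢαᵢ = 2.2*0.50 + 5.1*0.91 + 42.2*0.84 + 74.3*0.99 + 42.2*0.03 = 116.012 sabins.
Added absorption = 64.2 × 0.72 = 46.224 sabins.
A_after = 116.012 + 46.224 = 162.236 sabins.
NR = 10·log₁₀(162.236/116.012) = 1.5 dB.

1.5 dB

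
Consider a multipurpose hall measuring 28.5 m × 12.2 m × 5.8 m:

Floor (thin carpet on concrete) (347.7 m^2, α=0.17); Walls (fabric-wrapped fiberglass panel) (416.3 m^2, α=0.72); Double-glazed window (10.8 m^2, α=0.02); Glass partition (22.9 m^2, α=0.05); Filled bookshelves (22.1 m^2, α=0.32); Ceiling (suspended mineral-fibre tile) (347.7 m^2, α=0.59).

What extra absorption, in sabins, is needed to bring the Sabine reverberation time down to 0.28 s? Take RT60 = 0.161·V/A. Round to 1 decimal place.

Total absorption A₁ = 347.7·0.17 + 416.3·0.72 + 10.8·0.02 + 22.9·0.05 + 22.1·0.32 + 347.7·0.59
  = 59.109 + 299.736 + 0.216 + 1.145 + 7.072 + 205.143 = 572.421 m^2 sabins.
Target A₂ = 0.161·2016.66/0.28 = 1159.580 sabins (V = 2016.66 m³).
Additional absorption ΔA = 1159.580 − 572.421 = 587.2 sabins.

587.2 sabins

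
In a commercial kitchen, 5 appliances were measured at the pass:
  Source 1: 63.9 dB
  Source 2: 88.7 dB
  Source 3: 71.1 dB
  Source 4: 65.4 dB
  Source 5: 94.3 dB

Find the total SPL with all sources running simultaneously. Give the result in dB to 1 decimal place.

95.4 dB

Sum in the linear (power) domain: Σ 10^(Lᵢ/10) = 10^(63.9/10) + 10^(88.7/10) + 10^(71.1/10) + 10^(65.4/10) + 10^(94.3/10) = 3.452e+09.
Combined level = 10 log₁₀(3.452e+09) = 95.4 dB.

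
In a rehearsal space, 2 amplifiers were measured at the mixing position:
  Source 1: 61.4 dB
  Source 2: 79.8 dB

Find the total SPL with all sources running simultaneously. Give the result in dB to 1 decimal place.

79.9 dB

Sum in the linear (power) domain: Σ 10^(Lᵢ/10) = 10^(61.4/10) + 10^(79.8/10) = 9.688e+07.
L_total = 10·log₁₀(9.688e+07) = 79.9 dB.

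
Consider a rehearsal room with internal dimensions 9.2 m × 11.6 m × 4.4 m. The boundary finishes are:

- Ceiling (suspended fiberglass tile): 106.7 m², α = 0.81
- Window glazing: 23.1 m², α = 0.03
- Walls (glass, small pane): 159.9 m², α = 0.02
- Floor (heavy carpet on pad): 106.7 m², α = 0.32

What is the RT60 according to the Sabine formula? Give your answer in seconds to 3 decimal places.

Total absorption A = 106.7·0.81 + 23.1·0.03 + 159.9·0.02 + 106.7·0.32
  = 86.427 + 0.693 + 3.198 + 34.144 = 124.462 m² sabins.
Volume V = 9.2 × 11.6 × 4.4 = 469.568 m³.
Sabine: RT60 = 0.161 × 469.568 / 124.462 = 0.607 s.

0.607 seconds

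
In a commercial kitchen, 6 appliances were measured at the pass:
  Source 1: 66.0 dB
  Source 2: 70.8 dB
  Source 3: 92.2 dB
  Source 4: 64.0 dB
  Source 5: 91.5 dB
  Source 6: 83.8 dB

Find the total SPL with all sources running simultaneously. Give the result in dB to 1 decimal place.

Sum in the linear (power) domain: Σ 10^(Lᵢ/10) = 10^(66.0/10) + 10^(70.8/10) + 10^(92.2/10) + 10^(64.0/10) + 10^(91.5/10) + 10^(83.8/10) = 3.331e+09.
Combined level = 10 log₁₀(3.331e+09) = 95.2 dB.

95.2 dB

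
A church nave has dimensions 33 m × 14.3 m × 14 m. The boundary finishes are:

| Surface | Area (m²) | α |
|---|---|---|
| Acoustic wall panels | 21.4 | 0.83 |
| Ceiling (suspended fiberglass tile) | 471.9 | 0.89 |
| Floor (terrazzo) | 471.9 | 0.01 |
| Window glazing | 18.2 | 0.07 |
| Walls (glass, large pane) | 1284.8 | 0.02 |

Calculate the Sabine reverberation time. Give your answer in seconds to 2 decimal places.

2.27 sec

Summing Sᵢαᵢ: 17.762 + 419.991 + 4.719 + 1.274 + 25.696 → A = 469.442 sabins.
Volume V = 33 × 14.3 × 14 = 6606.6 m³.
Sabine: RT60 = 0.161 × 6606.6 / 469.442 = 2.27 s.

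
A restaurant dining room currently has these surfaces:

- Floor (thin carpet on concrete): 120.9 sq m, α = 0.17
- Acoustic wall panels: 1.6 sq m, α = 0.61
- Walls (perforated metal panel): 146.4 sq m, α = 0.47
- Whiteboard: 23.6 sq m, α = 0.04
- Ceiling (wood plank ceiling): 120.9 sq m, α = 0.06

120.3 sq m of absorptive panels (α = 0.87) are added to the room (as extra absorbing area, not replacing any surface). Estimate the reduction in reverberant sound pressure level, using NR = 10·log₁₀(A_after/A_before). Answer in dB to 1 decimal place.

3.1 dB

Equivalent absorption area: A_before = 120.9*0.17 + 1.6*0.61 + 146.4*0.47 + 23.6*0.04 + 120.9*0.06 = 98.535 sq m.
Treatment contributes 120.3·0.87 = 104.661 sabins.
A_after = 98.535 + 104.661 = 203.196 sabins.
NR = 10·log₁₀(203.196/98.535) = 3.1 dB.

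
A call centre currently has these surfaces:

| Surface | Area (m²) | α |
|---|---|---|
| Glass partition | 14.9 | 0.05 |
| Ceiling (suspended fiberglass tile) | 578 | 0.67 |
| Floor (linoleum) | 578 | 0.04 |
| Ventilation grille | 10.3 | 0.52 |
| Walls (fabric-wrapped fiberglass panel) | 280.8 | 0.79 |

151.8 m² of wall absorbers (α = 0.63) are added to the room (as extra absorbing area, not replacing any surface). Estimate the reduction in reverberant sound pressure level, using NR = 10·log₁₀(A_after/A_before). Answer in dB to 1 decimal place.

Equivalent absorption area: A_before = 14.9·0.05 + 578·0.67 + 578·0.04 + 10.3·0.52 + 280.8·0.79 = 638.313 m².
Added absorption = 151.8 × 0.63 = 95.634 sabins.
A_after = 638.313 + 95.634 = 733.947 sabins.
Reduction = 10 log₁₀(A_after/A_before) = 10 log₁₀(1.1498) = 0.6 dB.

0.6 dB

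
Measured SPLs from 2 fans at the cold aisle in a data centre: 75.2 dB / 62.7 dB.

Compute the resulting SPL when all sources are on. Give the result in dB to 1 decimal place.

75.4 dB

Converting to relative power and adding: 10^(75.2/10) + 10^(62.7/10) = 3.498e+07.
Back to dB: 10·log₁₀ Σ = 75.4 dB.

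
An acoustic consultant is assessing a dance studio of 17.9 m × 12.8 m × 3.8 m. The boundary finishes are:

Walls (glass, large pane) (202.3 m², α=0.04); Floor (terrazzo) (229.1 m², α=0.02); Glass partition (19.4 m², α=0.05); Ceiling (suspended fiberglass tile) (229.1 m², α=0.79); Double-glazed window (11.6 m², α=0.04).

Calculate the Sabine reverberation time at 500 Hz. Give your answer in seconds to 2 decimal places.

0.72 s

Total absorption A = 202.3×0.04 + 229.1×0.02 + 19.4×0.05 + 229.1×0.79 + 11.6×0.04
  = 8.092 + 4.582 + 0.970 + 180.989 + 0.464 = 195.097 m² sabins.
Volume V = 17.9 × 12.8 × 3.8 = 870.656 m³.
T = 0.161 V/A = 0.161·870.656/195.097 = 0.72 s.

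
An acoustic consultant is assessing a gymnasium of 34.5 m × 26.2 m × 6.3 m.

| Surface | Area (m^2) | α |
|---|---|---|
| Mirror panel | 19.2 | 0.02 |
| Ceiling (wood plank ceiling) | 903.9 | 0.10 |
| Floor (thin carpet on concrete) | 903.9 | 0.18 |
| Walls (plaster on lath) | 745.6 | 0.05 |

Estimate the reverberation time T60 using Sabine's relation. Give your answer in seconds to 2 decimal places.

Equivalent absorption area: A = 19.2·0.02 + 903.9·0.10 + 903.9·0.18 + 745.6·0.05 = 290.756 m^2.
Volume V = 34.5 × 26.2 × 6.3 = 5694.57 m³.
RT60 = 0.161 · V / A = 0.161 × 5694.57 / 290.756 = 3.15 s.

3.15 seconds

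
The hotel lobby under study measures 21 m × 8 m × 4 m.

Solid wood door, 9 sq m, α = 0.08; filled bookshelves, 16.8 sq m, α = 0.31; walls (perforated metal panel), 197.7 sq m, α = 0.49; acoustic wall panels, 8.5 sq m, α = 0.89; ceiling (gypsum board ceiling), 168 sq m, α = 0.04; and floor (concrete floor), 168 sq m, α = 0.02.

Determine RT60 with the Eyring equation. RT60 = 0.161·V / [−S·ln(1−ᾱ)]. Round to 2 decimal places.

Total surface area S = 9 + 16.8 + 197.7 + 8.5 + 168 + 168 = 568.0 sq m.
Absorption A = 9×0.08 + 16.8×0.31 + 197.7×0.49 + 8.5×0.89 + 168×0.04 + 168×0.02 = 120.446 sabins.
Mean coefficient ᾱ = A/S = 0.2121.
−S·ln(1−ᾱ) = −568.0 × ln(1 − 0.2121) = 135.402.
V = 21 × 8 × 4 = 672 m³.
T = 0.161·V/[−S·ln(1−ᾱ)] = 0.161·672/135.402 = 0.80 s.

0.80 s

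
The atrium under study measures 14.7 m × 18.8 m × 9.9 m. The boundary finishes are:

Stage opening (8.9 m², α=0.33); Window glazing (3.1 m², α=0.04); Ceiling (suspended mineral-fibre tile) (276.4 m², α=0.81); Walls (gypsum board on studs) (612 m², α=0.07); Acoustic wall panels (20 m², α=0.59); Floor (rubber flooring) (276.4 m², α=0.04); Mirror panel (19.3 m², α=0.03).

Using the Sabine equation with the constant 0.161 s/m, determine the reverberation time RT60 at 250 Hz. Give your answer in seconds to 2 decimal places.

1.50 sec

Total absorption A = 8.9·0.33 + 3.1·0.04 + 276.4·0.81 + 612·0.07 + 20·0.59 + 276.4·0.04 + 19.3·0.03
  = 2.937 + 0.124 + 223.884 + 42.840 + 11.800 + 11.056 + 0.579 = 293.220 m² sabins.
Room volume: 2735.964 m³.
Sabine: RT60 = 0.161 × 2735.964 / 293.220 = 1.50 s.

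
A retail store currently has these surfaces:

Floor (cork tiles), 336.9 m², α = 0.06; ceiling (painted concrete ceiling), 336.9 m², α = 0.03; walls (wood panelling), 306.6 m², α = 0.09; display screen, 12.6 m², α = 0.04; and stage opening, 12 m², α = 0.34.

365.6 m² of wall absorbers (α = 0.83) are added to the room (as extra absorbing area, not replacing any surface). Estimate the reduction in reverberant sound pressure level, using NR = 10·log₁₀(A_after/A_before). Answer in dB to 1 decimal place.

A_before = Σ Sᵢαᵢ = 336.9×0.06 + 336.9×0.03 + 306.6×0.09 + 12.6×0.04 + 12×0.34 = 62.499 sabins.
Added absorption = 365.6 × 0.83 = 303.448 sabins.
New total A_after = 365.947 sabins.
Reduction = 10 log₁₀(A_after/A_before) = 10 log₁₀(5.8552) = 7.7 dB.

7.7 dB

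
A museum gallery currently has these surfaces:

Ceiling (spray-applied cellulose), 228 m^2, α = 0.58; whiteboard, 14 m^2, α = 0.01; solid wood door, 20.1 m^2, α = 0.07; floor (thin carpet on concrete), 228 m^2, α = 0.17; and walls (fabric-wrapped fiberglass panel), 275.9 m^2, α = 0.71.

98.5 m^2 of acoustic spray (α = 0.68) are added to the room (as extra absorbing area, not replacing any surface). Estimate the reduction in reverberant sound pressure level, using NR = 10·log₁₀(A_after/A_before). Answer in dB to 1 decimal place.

0.7 dB

A_before = Σ Sᵢαᵢ = 228×0.58 + 14×0.01 + 20.1×0.07 + 228×0.17 + 275.9×0.71 = 368.436 sabins.
Added absorption = 98.5 × 0.68 = 66.980 sabins.
New total A_after = 435.416 sabins.
NR = 10·log₁₀(435.416/368.436) = 0.7 dB.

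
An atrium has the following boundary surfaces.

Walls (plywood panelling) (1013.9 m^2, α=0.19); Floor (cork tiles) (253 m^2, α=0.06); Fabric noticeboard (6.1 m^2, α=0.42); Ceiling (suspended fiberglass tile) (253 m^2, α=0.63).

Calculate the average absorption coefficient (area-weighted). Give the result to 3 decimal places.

Total surface area S = 1526.0 m^2.
A = 1013.9*0.19 + 253*0.06 + 6.1*0.42 + 253*0.63 = 369.773 sabins.
ᾱ = 369.773 / 1526.0 = 0.242.

0.242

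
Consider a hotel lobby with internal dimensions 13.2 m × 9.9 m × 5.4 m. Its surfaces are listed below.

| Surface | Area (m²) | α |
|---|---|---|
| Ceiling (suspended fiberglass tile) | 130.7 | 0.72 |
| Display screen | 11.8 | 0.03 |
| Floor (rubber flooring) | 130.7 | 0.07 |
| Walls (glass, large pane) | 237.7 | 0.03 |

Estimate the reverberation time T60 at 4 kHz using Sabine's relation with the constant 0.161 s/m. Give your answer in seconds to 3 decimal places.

1.026 s

Total absorption A = 130.7·0.72 + 11.8·0.03 + 130.7·0.07 + 237.7·0.03
  = 94.104 + 0.354 + 9.149 + 7.131 = 110.738 m² sabins.
Room volume: 705.672 m³.
RT60 = 0.161 · V / A = 0.161 × 705.672 / 110.738 = 1.026 s.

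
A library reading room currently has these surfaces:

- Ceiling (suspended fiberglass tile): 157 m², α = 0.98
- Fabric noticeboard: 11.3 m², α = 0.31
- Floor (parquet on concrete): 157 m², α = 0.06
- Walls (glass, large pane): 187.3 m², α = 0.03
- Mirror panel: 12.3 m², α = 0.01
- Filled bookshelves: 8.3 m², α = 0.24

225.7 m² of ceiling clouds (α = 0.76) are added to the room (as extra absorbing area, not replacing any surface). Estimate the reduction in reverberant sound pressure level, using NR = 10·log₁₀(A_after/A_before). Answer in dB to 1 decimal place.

Summing Sᵢαᵢ: 153.860 + 3.503 + 9.420 + 5.619 + 0.123 + 1.992 → A_before = 174.517 sabins.
Treatment contributes 225.7·0.76 = 171.532 sabins.
New total A_after = 346.049 sabins.
NR = 10·log₁₀(346.049/174.517) = 3.0 dB.

3.0 dB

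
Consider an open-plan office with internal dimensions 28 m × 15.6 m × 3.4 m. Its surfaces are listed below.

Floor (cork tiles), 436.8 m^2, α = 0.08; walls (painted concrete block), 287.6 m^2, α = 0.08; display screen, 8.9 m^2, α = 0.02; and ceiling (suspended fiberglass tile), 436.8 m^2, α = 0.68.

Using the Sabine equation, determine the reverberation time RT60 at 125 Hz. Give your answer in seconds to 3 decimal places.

Summing Sᵢαᵢ: 34.944 + 23.008 + 0.178 + 297.024 → A = 355.154 sabins.
Volume V = 28 × 15.6 × 3.4 = 1485.12 m³.
T = 0.161 V/A = 0.161·1485.12/355.154 = 0.673 s.

0.673 sec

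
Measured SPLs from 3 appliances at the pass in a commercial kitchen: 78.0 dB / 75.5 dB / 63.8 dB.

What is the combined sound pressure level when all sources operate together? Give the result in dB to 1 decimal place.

Σ 10^(Lᵢ/10) = 1.01e+08.
Back to dB: 10·log₁₀ Σ = 80.0 dB.

80.0 dB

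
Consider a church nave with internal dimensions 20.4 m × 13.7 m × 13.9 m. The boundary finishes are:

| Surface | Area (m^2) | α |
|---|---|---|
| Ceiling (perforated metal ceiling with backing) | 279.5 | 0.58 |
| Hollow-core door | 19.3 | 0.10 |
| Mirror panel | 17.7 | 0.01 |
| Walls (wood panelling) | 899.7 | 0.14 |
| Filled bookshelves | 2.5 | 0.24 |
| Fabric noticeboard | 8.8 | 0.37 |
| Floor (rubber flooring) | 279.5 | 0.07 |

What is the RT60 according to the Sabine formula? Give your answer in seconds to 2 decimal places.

A = Σ Sᵢαᵢ = 279.5×0.58 + 19.3×0.10 + 17.7×0.01 + 899.7×0.14 + 2.5×0.24 + 8.8×0.37 + 279.5×0.07 = 313.596 sabins.
Volume V = 20.4 × 13.7 × 13.9 = 3884.772 m³.
RT60 = 0.161 · V / A = 0.161 × 3884.772 / 313.596 = 1.99 s.

1.99 s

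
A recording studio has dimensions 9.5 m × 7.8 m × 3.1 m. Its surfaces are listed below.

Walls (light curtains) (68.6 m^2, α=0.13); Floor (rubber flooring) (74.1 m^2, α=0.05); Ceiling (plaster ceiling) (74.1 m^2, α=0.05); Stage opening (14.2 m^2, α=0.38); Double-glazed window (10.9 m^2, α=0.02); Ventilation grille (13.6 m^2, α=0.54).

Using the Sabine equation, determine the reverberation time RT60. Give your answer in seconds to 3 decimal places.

Total absorption A = 68.6*0.13 + 74.1*0.05 + 74.1*0.05 + 14.2*0.38 + 10.9*0.02 + 13.6*0.54
  = 8.918 + 3.705 + 3.705 + 5.396 + 0.218 + 7.344 = 29.286 m^2 sabins.
Volume V = 9.5 × 7.8 × 3.1 = 229.71 m³.
Sabine: RT60 = 0.161 × 229.71 / 29.286 = 1.263 s.

1.263 s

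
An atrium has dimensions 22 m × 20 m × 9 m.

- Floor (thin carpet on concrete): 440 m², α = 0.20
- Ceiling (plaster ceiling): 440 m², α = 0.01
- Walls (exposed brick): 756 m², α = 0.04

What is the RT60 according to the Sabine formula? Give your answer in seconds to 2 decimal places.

Total absorption A = 440*0.20 + 440*0.01 + 756*0.04
  = 88.000 + 4.400 + 30.240 = 122.640 m² sabins.
V = 22·20·9 = 3960 m³.
Sabine: RT60 = 0.161 × 3960 / 122.640 = 5.20 s.

5.20 sec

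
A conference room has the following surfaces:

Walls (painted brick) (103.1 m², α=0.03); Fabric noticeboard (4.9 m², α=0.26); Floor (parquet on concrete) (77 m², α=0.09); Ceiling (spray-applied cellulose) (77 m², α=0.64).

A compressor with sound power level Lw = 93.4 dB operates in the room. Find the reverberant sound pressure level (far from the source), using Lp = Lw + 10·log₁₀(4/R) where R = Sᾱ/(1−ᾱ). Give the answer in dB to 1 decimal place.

Σ(Sᵢαᵢ) = 103.1·0.03 + 4.9·0.26 + 77·0.09 + 77·0.64 = 60.577; total area S = 262.0 m².
ᾱ = 60.577/262.0 = 0.2312; R = Sᾱ/(1−ᾱ) = 60.577/(1−0.2312) = 78.794 m².
Lp = 93.4 + 10·log₁₀(4/78.794) = 93.4 + (-12.94) = 80.5 dB.

80.5 dB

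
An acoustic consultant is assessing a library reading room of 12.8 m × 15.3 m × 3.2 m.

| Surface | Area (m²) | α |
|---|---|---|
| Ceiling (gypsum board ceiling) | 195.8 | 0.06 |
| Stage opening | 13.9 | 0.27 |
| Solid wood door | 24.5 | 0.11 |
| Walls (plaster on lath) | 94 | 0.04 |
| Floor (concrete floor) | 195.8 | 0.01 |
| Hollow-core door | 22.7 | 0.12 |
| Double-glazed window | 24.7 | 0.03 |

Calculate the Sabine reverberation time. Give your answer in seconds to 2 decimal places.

A = Σ Sᵢαᵢ = 195.8*0.06 + 13.9*0.27 + 24.5*0.11 + 94*0.04 + 195.8*0.01 + 22.7*0.12 + 24.7*0.03 = 27.379 sabins.
V = 12.8·15.3·3.2 = 626.688 m³.
RT60 = 0.161 · V / A = 0.161 × 626.688 / 27.379 = 3.69 s.

3.69 seconds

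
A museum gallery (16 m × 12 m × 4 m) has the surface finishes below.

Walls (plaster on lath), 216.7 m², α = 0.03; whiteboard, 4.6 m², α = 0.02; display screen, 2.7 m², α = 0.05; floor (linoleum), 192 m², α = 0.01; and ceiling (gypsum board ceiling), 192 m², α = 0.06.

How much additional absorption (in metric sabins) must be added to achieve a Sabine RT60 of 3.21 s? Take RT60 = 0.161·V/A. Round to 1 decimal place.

18.4 sabins

Summing Sᵢαᵢ: 6.501 + 0.092 + 0.135 + 1.920 + 11.520 → A₁ = 20.168 sabins.
For T = 3.21 s, need A₂ = 0.161·V/T = 0.161·768/3.21 = 38.520 sabins.
Additional absorption ΔA = 38.520 − 20.168 = 18.4 sabins.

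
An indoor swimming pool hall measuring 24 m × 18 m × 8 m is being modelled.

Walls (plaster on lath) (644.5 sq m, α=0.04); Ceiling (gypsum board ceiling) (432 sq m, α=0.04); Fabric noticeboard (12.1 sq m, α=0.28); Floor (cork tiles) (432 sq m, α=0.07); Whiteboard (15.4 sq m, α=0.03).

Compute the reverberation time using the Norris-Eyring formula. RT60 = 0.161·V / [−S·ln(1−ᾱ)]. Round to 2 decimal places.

S = Σ Sᵢ = 1536.0 sq m.
Σ(Sᵢαᵢ) = 644.5×0.04 + 432×0.04 + 12.1×0.28 + 432×0.07 + 15.4×0.03 = 77.150.
Mean coefficient ᾱ = A/S = 0.0502.
Eyring denominator: −S ln(1−ᾱ) = 79.110.
V = 24 × 18 × 8 = 3456 m³.
RT60 = 0.161 × 3456 / 79.110 = 7.03 s.

7.03 seconds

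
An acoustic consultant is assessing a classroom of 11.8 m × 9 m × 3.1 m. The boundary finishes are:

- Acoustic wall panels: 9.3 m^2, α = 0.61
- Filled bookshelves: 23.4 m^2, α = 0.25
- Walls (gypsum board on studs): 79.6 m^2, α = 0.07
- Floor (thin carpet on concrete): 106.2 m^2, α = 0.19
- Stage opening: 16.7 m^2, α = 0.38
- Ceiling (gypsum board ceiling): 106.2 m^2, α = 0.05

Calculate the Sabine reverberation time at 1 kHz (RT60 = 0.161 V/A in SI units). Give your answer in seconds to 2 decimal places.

1.08 seconds

Summing Sᵢαᵢ: 5.673 + 5.850 + 5.572 + 20.178 + 6.346 + 5.310 → A = 48.929 sabins.
Room volume: 329.22 m³.
T = 0.161 V/A = 0.161·329.22/48.929 = 1.08 s.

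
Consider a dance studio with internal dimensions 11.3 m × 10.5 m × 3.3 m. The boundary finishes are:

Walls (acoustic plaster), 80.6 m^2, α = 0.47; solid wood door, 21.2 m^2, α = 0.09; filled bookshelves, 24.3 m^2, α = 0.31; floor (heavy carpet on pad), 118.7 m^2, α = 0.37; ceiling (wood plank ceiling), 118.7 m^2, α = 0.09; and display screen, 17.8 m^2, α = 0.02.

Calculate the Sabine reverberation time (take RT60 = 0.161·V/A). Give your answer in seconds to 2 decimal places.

Equivalent absorption area: A = 80.6·0.47 + 21.2·0.09 + 24.3·0.31 + 118.7·0.37 + 118.7·0.09 + 17.8·0.02 = 102.281 m^2.
Volume V = 11.3 × 10.5 × 3.3 = 391.545 m³.
T = 0.161 V/A = 0.161·391.545/102.281 = 0.62 s.

0.62 s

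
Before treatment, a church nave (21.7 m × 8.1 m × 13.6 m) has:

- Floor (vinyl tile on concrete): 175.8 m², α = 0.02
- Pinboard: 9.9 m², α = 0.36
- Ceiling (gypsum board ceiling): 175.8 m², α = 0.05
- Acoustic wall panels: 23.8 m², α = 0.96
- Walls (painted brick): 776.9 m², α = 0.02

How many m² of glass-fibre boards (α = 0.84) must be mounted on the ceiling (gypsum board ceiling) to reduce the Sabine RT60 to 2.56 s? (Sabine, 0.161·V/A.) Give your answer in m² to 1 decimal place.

121.6

Summing Sᵢαᵢ: 3.516 + 3.564 + 8.790 + 22.848 + 15.538 → A₁ = 54.256 sabins.
V = 2390.472 m³. Target absorption A₂ = 0.161 × 2390.472 / 2.56 = 150.338 sabins.
ΔA needed = 150.338 − 54.256 = 96.082 sabins.
Net gain per m²: Δα = 0.84 − 0.05 = 0.79.
Panel area = 96.082 / 0.79 = 121.6 m².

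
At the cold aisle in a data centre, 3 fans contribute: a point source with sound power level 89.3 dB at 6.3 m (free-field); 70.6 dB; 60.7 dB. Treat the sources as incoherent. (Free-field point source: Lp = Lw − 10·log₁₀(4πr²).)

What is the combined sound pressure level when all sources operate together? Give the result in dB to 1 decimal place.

Source at 6.3 m: Lp = 89.3 − 10·log₁₀(4π·6.3²) = 89.3 − 10·log₁₀(498.759) = 62.3 dB.
Converting to relative power and adding: 10^(62.3/10) + 10^(70.6/10) + 10^(60.7/10) = 1.435e+07.
L_total = 10·log₁₀(1.435e+07) = 71.6 dB.

71.6 dB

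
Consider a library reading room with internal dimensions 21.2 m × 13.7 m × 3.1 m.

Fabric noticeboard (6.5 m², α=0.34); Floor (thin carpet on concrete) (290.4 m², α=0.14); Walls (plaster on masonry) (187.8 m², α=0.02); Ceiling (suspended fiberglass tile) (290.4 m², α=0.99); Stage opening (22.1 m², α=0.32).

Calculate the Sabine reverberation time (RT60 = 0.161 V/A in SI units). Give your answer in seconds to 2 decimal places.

Summing Sᵢαᵢ: 2.210 + 40.656 + 3.756 + 287.496 + 7.072 → A = 341.190 sabins.
V = 21.2·13.7·3.1 = 900.364 m³.
Sabine: RT60 = 0.161 × 900.364 / 341.190 = 0.42 s.

0.42 seconds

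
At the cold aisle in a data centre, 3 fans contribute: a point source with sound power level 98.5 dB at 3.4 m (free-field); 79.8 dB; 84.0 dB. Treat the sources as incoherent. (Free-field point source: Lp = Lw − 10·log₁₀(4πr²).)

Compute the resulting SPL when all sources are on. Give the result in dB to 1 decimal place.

Source at 3.4 m: Lp = 98.5 − 10·log₁₀(4π·3.4²) = 98.5 − 10·log₁₀(145.267) = 76.9 dB.
Converting to relative power and adding: 10^(76.9/10) + 10^(79.8/10) + 10^(84.0/10) = 3.957e+08.
Back to dB: 10·log₁₀ Σ = 86.0 dB.

86.0 dB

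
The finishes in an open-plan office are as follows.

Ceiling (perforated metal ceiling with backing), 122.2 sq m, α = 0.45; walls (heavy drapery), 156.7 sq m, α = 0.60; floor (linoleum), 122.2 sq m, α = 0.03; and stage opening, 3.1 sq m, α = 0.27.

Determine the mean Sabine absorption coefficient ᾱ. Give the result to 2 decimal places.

Total surface area S = 404.2 sq m.
Σ(Sᵢαᵢ) = 122.2×0.45 + 156.7×0.60 + 122.2×0.03 + 3.1×0.27 = 153.513.
ᾱ = 153.513 / 404.2 = 0.38.

0.38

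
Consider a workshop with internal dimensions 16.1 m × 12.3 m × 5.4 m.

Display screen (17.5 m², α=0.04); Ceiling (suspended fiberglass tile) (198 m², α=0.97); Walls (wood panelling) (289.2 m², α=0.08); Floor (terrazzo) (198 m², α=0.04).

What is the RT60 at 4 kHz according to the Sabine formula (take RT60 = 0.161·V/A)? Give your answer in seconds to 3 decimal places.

Total absorption A = 17.5·0.04 + 198·0.97 + 289.2·0.08 + 198·0.04
  = 0.700 + 192.060 + 23.136 + 7.920 = 223.816 m² sabins.
Room volume: 1069.362 m³.
RT60 = 0.161 · V / A = 0.161 × 1069.362 / 223.816 = 0.769 s.

0.769 s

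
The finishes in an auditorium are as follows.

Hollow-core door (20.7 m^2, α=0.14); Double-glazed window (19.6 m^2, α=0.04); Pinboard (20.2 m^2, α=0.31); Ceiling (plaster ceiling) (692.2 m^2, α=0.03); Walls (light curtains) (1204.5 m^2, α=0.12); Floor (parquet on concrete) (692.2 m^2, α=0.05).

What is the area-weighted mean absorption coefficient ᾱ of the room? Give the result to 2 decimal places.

0.08

Total surface area S = 2649.4 m^2.
Weighted sum Σ Sα = 209.860.
ᾱ = 209.860 / 2649.4 = 0.08.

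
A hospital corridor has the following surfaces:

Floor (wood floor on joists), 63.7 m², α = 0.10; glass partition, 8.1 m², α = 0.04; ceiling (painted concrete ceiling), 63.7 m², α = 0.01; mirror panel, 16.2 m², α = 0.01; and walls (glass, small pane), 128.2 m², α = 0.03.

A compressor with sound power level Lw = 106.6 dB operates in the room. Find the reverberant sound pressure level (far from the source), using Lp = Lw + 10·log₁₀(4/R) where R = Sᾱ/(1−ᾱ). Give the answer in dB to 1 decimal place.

101.9 dB

A = 11.339 sabins; S = 279.9 m².
ᾱ = 0.0405, so room constant R = A/(1−ᾱ) = 11.818 m².
Lp = 106.6 + 10·log₁₀(4/11.818) = 106.6 + (-4.70) = 101.9 dB.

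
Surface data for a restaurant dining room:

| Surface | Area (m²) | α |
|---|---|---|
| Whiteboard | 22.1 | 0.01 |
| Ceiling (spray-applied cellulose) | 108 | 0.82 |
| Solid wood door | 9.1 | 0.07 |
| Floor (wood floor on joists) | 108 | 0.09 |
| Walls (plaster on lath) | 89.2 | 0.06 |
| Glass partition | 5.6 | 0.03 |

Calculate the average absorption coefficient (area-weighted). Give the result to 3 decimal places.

0.306

Total surface area S = 342.0 m².
Weighted sum Σ Sα = 104.658.
ᾱ = A/S = 0.306.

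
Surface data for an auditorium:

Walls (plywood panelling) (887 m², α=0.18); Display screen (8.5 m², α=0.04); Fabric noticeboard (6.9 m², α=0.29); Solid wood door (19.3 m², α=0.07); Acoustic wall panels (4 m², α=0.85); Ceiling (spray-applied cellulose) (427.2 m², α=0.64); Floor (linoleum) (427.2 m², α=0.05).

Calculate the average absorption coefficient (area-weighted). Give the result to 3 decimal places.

S = Σ Sᵢ = 887 + 8.5 + 6.9 + 19.3 + 4 + 427.2 + 427.2 = 1780.1 m².
Σ(Sᵢαᵢ) = 887·0.18 + 8.5·0.04 + 6.9·0.29 + 19.3·0.07 + 4·0.85 + 427.2·0.64 + 427.2·0.05 = 461.520.
ᾱ = 461.520 / 1780.1 = 0.259.

0.259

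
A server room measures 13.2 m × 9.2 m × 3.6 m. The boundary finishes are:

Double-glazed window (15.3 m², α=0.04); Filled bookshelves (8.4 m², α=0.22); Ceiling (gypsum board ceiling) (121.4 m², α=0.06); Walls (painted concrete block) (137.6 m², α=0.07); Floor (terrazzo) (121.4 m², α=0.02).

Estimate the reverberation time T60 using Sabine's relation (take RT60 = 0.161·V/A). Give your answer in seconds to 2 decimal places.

3.23 s

Total absorption A = 15.3×0.04 + 8.4×0.22 + 121.4×0.06 + 137.6×0.07 + 121.4×0.02
  = 0.612 + 1.848 + 7.284 + 9.632 + 2.428 = 21.804 m² sabins.
Room volume: 437.184 m³.
T = 0.161 V/A = 0.161·437.184/21.804 = 3.23 s.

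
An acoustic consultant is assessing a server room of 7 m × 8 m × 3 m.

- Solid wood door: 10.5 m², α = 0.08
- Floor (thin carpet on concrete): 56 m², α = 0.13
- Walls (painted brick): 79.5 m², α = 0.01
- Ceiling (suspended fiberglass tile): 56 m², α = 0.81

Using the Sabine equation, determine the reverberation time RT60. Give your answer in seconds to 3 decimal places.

0.498 seconds

Equivalent absorption area: A = 10.5·0.08 + 56·0.13 + 79.5·0.01 + 56·0.81 = 54.275 m².
V = 7·8·3 = 168 m³.
T = 0.161 V/A = 0.161·168/54.275 = 0.498 s.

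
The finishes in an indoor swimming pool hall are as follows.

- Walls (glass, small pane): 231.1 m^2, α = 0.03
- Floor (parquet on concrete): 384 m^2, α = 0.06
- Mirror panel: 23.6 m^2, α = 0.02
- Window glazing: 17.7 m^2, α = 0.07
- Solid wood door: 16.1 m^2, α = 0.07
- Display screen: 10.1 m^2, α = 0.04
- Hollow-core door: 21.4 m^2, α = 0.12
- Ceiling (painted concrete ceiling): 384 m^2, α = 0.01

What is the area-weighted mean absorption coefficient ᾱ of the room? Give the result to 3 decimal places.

0.036

S = Σ Sᵢ = 231.1 + 384 + 23.6 + 17.7 + 16.1 + 10.1 + 21.4 + 384 = 1088.0 m^2.
Weighted sum Σ Sα = 39.623.
ᾱ = 39.623 / 1088.0 = 0.036.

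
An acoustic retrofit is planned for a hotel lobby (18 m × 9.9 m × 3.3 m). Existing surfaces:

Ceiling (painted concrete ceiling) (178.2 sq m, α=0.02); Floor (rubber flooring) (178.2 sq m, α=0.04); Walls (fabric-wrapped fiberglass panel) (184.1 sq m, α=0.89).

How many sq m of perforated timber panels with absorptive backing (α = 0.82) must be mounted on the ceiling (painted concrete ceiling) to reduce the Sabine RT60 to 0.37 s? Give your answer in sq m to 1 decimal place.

Equivalent absorption area: A₁ = 178.2*0.02 + 178.2*0.04 + 184.1*0.89 = 174.541 sq m.
V = 588.06 m³. Target absorption A₂ = 0.161 × 588.06 / 0.37 = 255.886 sabins.
ΔA needed = 255.886 − 174.541 = 81.345 sabins.
Each sq m of panel replacing the ceiling (painted concrete ceiling) adds (0.82 − 0.02) = 0.80 sabins.
Area = ΔA/Δα = 81.345/0.80 = 101.7 sq m.

101.7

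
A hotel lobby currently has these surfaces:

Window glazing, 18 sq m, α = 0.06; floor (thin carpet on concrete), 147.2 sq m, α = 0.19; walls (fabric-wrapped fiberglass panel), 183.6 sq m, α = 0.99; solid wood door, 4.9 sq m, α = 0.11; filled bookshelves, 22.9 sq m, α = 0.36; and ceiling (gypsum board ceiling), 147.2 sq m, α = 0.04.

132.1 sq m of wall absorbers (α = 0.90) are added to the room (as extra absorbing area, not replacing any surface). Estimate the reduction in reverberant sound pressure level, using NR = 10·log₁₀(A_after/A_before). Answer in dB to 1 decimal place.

Summing Sᵢαᵢ: 1.080 + 27.968 + 181.764 + 0.539 + 8.244 + 5.888 → A_before = 225.483 sabins.
Added absorption = 132.1 × 0.90 = 118.890 sabins.
A_after = 225.483 + 118.890 = 344.373 sabins.
NR = 10·log₁₀(344.373/225.483) = 1.8 dB.

1.8 dB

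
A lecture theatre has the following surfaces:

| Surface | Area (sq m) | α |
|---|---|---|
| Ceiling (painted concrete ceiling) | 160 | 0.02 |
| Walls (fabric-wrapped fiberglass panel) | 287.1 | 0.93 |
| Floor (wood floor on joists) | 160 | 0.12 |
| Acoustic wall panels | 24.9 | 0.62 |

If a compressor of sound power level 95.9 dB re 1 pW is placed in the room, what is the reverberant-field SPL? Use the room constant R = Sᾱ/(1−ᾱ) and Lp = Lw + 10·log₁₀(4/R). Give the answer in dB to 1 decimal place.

A = 304.841 sabins; S = 632.0 sq m.
ᾱ = 304.841/632.0 = 0.4823; R = Sᾱ/(1−ᾱ) = 304.841/(1−0.4823) = 588.837 sq m.
Lp = Lw + 10 log₁₀(4/R) = 95.9 -21.68 = 74.2 dB.

74.2 dB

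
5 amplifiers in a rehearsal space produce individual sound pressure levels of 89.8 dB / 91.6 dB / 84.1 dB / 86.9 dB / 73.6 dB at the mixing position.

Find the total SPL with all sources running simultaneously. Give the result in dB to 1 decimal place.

95.0 dB

Σ 10^(Lᵢ/10) = 3.17e+09.
Combined level = 10 log₁₀(3.17e+09) = 95.0 dB.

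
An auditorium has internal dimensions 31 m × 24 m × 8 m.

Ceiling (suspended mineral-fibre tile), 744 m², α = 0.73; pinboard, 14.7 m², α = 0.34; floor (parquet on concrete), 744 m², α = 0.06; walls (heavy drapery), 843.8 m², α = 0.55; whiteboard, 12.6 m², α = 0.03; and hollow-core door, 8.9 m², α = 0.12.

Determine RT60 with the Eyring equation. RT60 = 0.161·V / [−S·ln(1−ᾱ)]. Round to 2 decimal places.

0.68 s

Total surface area S = 744 + 14.7 + 744 + 843.8 + 12.6 + 8.9 = 2368.0 m².
Σ(Sᵢαᵢ) = 744·0.73 + 14.7·0.34 + 744·0.06 + 843.8·0.55 + 12.6·0.03 + 8.9·0.12 = 1058.294.
Mean coefficient ᾱ = A/S = 0.4469.
−S·ln(1−ᾱ) = −2368.0 × ln(1 − 0.4469) = 1402.369.
V = 31 × 24 × 8 = 5952 m³.
RT60 = 0.161 × 5952 / 1402.369 = 0.68 s.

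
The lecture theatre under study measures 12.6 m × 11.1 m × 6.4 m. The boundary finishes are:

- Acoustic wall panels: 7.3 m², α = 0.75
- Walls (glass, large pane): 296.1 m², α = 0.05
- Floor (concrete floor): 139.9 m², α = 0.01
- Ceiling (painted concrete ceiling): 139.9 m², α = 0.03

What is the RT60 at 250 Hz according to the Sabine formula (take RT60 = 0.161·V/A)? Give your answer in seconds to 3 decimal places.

Equivalent absorption area: A = 7.3*0.75 + 296.1*0.05 + 139.9*0.01 + 139.9*0.03 = 25.876 m².
Room volume: 895.104 m³.
T = 0.161 V/A = 0.161·895.104/25.876 = 5.569 s.

5.569 seconds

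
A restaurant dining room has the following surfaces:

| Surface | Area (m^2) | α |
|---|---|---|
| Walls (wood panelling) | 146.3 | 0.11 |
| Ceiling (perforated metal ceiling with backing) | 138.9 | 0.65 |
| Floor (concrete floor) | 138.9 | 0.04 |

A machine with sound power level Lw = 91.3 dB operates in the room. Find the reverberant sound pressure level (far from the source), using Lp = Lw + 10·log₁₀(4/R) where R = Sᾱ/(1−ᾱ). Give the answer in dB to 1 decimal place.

75.5 dB

Σ(Sᵢαᵢ) = 146.3×0.11 + 138.9×0.65 + 138.9×0.04 = 111.934; total area S = 424.1 m^2.
ᾱ = 111.934/424.1 = 0.2639; R = Sᾱ/(1−ᾱ) = 111.934/(1−0.2639) = 152.064 m^2.
Lp = 91.3 + 10·log₁₀(4/152.064) = 91.3 + (-15.80) = 75.5 dB.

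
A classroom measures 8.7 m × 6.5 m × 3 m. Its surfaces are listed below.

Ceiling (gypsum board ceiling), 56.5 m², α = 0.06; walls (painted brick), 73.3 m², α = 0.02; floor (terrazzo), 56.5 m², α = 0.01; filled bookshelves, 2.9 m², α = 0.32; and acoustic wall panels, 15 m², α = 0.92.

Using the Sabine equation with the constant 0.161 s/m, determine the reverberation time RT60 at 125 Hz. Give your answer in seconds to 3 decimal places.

A = Σ Sᵢαᵢ = 56.5·0.06 + 73.3·0.02 + 56.5·0.01 + 2.9·0.32 + 15·0.92 = 20.149 sabins.
Volume V = 8.7 × 6.5 × 3 = 169.65 m³.
Sabine: RT60 = 0.161 × 169.65 / 20.149 = 1.356 s.

1.356 sec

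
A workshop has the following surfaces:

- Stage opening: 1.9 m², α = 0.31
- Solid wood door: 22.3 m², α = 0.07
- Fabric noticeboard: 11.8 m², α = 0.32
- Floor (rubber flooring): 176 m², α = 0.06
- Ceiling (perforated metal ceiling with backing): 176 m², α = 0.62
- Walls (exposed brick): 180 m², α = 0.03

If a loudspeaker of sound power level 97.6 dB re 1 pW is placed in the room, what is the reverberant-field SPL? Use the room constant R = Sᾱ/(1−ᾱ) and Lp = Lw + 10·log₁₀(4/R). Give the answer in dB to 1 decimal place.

A = 131.006 sabins; S = 568.0 m².
ᾱ = 0.2306, so room constant R = A/(1−ᾱ) = 170.270 m².
Lp = 97.6 + 10·log₁₀(4/170.270) = 97.6 + (-16.29) = 81.3 dB.

81.3 dB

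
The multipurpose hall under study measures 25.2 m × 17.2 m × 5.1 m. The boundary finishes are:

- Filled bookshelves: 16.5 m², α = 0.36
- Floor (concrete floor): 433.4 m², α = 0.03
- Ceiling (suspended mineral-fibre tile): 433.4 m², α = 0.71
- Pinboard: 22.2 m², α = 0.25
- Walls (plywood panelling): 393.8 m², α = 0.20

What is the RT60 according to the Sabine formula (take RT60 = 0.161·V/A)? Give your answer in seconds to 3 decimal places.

0.866 s

Summing Sᵢαᵢ: 5.940 + 13.002 + 307.714 + 5.550 + 78.760 → A = 410.966 sabins.
Room volume: 2210.544 m³.
RT60 = 0.161 · V / A = 0.161 × 2210.544 / 410.966 = 0.866 s.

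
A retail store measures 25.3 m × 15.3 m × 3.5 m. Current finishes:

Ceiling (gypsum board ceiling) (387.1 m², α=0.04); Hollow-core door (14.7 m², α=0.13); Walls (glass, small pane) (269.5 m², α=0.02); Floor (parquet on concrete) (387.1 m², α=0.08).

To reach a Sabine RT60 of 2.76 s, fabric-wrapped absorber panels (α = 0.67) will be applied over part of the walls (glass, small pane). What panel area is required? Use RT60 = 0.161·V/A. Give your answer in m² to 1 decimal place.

38.9

Total absorption A₁ = 387.1*0.04 + 14.7*0.13 + 269.5*0.02 + 387.1*0.08
  = 15.484 + 1.911 + 5.390 + 30.968 = 53.753 m² sabins.
Required A₂ = 0.161·1354.815/2.76 = 79.031 sabins.
Absorption to add: 79.031 − 53.753 = 25.278 sabins.
Net gain per m²: Δα = 0.67 − 0.02 = 0.65.
Area = ΔA/Δα = 25.278/0.65 = 38.9 m².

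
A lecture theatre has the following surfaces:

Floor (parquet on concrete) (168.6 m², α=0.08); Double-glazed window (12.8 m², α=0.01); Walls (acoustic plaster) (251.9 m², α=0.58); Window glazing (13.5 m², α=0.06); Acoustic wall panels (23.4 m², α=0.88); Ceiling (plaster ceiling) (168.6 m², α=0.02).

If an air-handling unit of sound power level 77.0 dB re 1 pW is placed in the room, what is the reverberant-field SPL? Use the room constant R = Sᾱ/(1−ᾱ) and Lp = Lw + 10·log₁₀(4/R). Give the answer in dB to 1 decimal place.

A = 184.492 sabins; S = 638.8 m².
ᾱ = 0.2888, so room constant R = A/(1−ᾱ) = 259.409 m².
Lp = 77.0 + 10·log₁₀(4/259.409) = 77.0 + (-18.12) = 58.9 dB.

58.9 dB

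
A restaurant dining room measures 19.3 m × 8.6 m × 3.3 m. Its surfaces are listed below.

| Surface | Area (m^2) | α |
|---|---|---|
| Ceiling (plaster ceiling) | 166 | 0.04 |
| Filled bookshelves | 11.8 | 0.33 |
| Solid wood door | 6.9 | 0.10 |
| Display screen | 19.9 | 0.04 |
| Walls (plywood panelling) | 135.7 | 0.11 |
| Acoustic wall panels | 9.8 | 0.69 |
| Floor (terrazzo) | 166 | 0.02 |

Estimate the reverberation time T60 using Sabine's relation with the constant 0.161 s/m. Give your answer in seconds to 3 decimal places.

Summing Sᵢαᵢ: 6.640 + 3.894 + 0.690 + 0.796 + 14.927 + 6.762 + 3.320 → A = 37.029 sabins.
Volume V = 19.3 × 8.6 × 3.3 = 547.734 m³.
T = 0.161 V/A = 0.161·547.734/37.029 = 2.382 s.

2.382 seconds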